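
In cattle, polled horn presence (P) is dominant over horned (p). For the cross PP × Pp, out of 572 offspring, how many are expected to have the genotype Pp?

Punnett square for PP × Pp:
Offspring genotypes: 2 PP, 2 Pp
Total offspring: 4
Count with target: 2
Probability: 2/4 = 1/2
Expected count = 1/2 × 572 = 286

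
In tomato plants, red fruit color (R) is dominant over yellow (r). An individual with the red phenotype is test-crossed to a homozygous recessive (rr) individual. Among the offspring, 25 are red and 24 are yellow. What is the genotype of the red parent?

Test cross: ? × rr
Offspring: 25 red, 24 yellow — approximately 1:1.
A 1:1 ratio in a test cross indicates the unknown parent is heterozygous (Rr).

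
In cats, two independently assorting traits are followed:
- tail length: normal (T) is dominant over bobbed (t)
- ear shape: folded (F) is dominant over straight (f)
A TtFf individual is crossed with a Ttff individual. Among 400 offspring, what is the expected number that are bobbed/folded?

Dihybrid cross TtFf × Ttff — consider each gene separately:
tail length: Tt × Tt → 1 TT, 2 Tt, 1 tt → 3 T_ : 1 tt (out of 4)
ear shape: Ff × ff → 2 Ff, 2 ff → 2 F_ : 2 ff (out of 4)
Combine (counts out of 4 × 4 = 16): normal/folded (T_F_) = 3×2 = 6; normal/straight (T_ff) = 3×2 = 6; bobbed/folded (ttF_) = 1×2 = 2; bobbed/straight (ttff) = 1×2 = 2
Phenotype counts (out of 16): 6 normal/folded, 6 normal/straight, 2 bobbed/folded, 2 bobbed/straight
bobbed/folded: 2 out of 16 → fraction 1/8
Expected count = 1/8 × 400 = 50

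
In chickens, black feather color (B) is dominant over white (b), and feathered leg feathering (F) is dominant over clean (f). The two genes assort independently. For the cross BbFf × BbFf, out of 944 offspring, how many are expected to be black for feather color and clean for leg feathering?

Dihybrid cross BbFf × BbFf — consider each gene separately:
feather color: Bb × Bb → 1 BB, 2 Bb, 1 bb → 3 B_ : 1 bb (out of 4)
leg feathering: Ff × Ff → 1 FF, 2 Ff, 1 ff → 3 F_ : 1 ff (out of 4)
Looking for: black (B_) and clean (ff)
P(black) = 3/4, P(clean) = 1/4
P(both) = 3/4 × 1/4 = 3/16
Expected count = 3/16 × 944 = 177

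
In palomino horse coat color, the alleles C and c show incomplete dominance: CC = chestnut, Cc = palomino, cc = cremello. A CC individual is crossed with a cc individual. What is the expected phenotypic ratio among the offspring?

Punnett square for CC × cc:
Offspring genotypes: 4 Cc
Phenotype counts: 4 palomino
Ratio: all palomino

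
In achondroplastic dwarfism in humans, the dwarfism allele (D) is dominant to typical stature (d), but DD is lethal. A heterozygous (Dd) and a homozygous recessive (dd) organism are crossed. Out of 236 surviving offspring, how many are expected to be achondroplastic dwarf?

Cross: Dd × dd
Punnett square offspring (before lethality): 2 Dd, 2 dd
No DD offspring are produced in this cross.
achondroplastic dwarf: 2 out of 4 → fraction 1/2
Expected count = 1/2 × 236 = 118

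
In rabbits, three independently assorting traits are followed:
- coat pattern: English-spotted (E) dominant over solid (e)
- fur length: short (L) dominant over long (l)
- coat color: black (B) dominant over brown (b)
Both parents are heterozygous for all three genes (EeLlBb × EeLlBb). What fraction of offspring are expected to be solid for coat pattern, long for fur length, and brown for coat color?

Trihybrid cross: EeLlBb × EeLlBb
Each trait segregates independently with a 3:1 phenotypic ratio, so each gene contributes 3/4 (dominant) or 1/4 (recessive).
Target: solid (coat pattern), long (fur length), brown (coat color)
Probability = product of independent per-trait probabilities
= 1/4 × 1/4 × 1/4 = 1/64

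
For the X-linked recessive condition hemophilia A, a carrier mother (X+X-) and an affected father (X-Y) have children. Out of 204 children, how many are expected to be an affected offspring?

Cross: X+X- × X-Y
Offspring: 1 X+X-, 1 X+Y, 1 X-X-, 1 X-Y
Probability of an affected offspring: 2/4 = 1/2
Expected count = 1/2 × 204 = 102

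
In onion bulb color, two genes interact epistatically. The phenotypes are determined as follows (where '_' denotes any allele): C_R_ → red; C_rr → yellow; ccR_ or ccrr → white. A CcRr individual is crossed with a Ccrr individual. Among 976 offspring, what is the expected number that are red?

Cross: CcRr × Ccrr — consider each gene separately:
C gene: Cc × Cc → 1 CC, 2 Cc, 1 cc → 3 C_ : 1 cc (out of 4)
R gene: Rr × rr → 2 Rr, 2 rr → 2 R_ : 2 rr (out of 4)
Genotype classes (out of 4 × 4 = 16): C_R_ = 3×2 = 6; C_rr = 3×2 = 6; ccR_ = 1×2 = 2; ccrr = 1×2 = 2
Apply the phenotype rules: C_R_ (6) → red; C_rr (6) → yellow; ccR_ (2) + ccrr (2) → white
Phenotype counts (out of 16): 6 red, 6 yellow, 4 white
red: 6 out of 16 → fraction 3/8
Expected count = 3/8 × 976 = 366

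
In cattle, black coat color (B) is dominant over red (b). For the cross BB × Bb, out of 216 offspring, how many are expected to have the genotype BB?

Punnett square for BB × Bb:
Offspring genotypes: 2 BB, 2 Bb
Total offspring: 4
Count with target: 2
Probability: 2/4 = 1/2
Expected count = 1/2 × 216 = 108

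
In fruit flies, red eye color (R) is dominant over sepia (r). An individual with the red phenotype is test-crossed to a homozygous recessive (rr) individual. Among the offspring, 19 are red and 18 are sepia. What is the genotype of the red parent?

Test cross: ? × rr
Offspring: 19 red, 18 sepia — approximately 1:1.
A 1:1 ratio in a test cross indicates the unknown parent is heterozygous (Rr).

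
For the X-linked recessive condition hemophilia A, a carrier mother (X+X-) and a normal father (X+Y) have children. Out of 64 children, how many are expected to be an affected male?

Cross: X+X- × X+Y
Offspring: 1 X+X+, 1 X+Y, 1 X+X-, 1 X-Y
Probability of an affected male: 1/4
Expected count = 1/4 × 64 = 16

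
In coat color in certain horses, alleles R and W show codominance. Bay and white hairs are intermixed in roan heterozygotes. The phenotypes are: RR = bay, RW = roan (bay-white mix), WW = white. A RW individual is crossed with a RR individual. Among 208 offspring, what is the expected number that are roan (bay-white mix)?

Punnett square for RW × RR:
Offspring genotypes: 2 RR, 2 RW
Phenotype counts: 2 bay, 2 roan (bay-white mix)
roan (bay-white mix): 2 out of 4 → fraction 1/2
Expected count = 1/2 × 208 = 104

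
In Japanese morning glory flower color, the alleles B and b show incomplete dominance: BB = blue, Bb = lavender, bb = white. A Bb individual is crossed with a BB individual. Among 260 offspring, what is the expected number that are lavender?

Punnett square for Bb × BB:
Offspring genotypes: 2 BB, 2 Bb
Phenotype counts: 2 blue, 2 lavender
lavender: 2 out of 4 → fraction 1/2
Expected count = 1/2 × 260 = 130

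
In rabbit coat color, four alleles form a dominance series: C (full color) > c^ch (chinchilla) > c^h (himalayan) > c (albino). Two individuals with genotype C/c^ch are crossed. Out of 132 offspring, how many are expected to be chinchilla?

Cross: C/c^ch × C/c^ch
Allele dominance: C > c^ch > c^h > c
Offspring genotypes: 1 C/C, 2 C/c^ch, 1 c^ch/c^ch
Phenotype counts: 3 full color, 1 chinchilla
chinchilla: 1 out of 4 → fraction 1/4
Expected count = 1/4 × 132 = 33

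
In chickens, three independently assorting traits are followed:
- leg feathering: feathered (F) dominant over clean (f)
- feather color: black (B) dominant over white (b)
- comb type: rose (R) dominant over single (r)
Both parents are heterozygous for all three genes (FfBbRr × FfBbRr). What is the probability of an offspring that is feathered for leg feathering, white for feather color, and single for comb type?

Trihybrid cross: FfBbRr × FfBbRr
Each trait segregates independently with a 3:1 phenotypic ratio, so each gene contributes 3/4 (dominant) or 1/4 (recessive).
Target: feathered (leg feathering), white (feather color), single (comb type)
Probability = product of independent per-trait probabilities
= 3/4 × 1/4 × 1/4 = 3/64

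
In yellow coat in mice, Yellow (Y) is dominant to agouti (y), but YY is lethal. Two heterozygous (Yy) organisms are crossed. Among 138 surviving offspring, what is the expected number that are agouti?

Cross: Yy × Yy
Punnett square offspring (before lethality): 1 YY, 2 Yy, 1 yy
The YY genotype is lethal (embryos die); surviving offspring: 2 Yy, 1 yy
agouti: 1 out of 3 → fraction 1/3
Expected count = 1/3 × 138 = 46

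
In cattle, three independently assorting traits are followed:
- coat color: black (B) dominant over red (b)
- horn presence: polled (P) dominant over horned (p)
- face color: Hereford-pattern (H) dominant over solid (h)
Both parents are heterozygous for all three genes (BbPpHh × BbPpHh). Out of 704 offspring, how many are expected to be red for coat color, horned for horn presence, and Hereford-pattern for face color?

Trihybrid cross: BbPpHh × BbPpHh
Each trait segregates independently with a 3:1 phenotypic ratio, so each gene contributes 3/4 (dominant) or 1/4 (recessive).
Target: red (coat color), horned (horn presence), Hereford-pattern (face color)
Probability = product of independent per-trait probabilities
= 1/4 × 1/4 × 3/4 = 3/64
Expected count = 3/64 × 704 = 33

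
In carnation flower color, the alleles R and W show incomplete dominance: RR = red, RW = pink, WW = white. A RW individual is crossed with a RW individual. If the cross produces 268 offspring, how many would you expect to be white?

Punnett square for RW × RW:
Offspring genotypes: 1 RR, 2 RW, 1 WW
Phenotype counts: 1 red, 2 pink, 1 white
white: 1 out of 4 → fraction 1/4
Expected count = 1/4 × 268 = 67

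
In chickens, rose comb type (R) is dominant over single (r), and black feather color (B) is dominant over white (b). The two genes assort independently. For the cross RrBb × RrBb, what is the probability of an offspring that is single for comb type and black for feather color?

Dihybrid cross RrBb × RrBb — consider each gene separately:
comb type: Rr × Rr → 1 RR, 2 Rr, 1 rr → 3 R_ : 1 rr (out of 4)
feather color: Bb × Bb → 1 BB, 2 Bb, 1 bb → 3 B_ : 1 bb (out of 4)
Looking for: single (rr) and black (B_)
P(single) = 1/4, P(black) = 3/4
P(both) = 1/4 × 3/4 = 3/16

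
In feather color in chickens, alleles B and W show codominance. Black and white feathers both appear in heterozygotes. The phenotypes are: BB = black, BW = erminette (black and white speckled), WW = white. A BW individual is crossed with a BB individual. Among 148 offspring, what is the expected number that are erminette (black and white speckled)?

Punnett square for BW × BB:
Offspring genotypes: 2 BB, 2 BW
Phenotype counts: 2 black, 2 erminette (black and white speckled)
erminette (black and white speckled): 2 out of 4 → fraction 1/2
Expected count = 1/2 × 148 = 74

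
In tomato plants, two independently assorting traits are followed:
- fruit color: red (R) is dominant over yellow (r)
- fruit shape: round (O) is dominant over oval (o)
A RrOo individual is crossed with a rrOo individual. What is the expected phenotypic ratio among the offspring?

Dihybrid cross RrOo × rrOo — consider each gene separately:
fruit color: Rr × rr → 2 Rr, 2 rr → 2 R_ : 2 rr (out of 4)
fruit shape: Oo × Oo → 1 OO, 2 Oo, 1 oo → 3 O_ : 1 oo (out of 4)
Combine (counts out of 4 × 4 = 16): red/round (R_O_) = 2×3 = 6; red/oval (R_oo) = 2×1 = 2; yellow/round (rrO_) = 2×3 = 6; yellow/oval (rroo) = 2×1 = 2
Phenotype counts (out of 16): 6 red/round, 2 red/oval, 6 yellow/round, 2 yellow/oval
Ratio: 3 red/round : 1 red/oval : 3 yellow/round : 1 yellow/oval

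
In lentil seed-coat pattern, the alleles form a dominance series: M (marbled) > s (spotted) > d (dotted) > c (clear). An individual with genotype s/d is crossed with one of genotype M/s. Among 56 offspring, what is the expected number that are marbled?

Cross: s/d × M/s
Allele dominance: M > s > d > c
Offspring genotypes: 1 M/s, 1 s/s, 1 M/d, 1 s/d
Phenotype counts: 2 marbled, 2 spotted
marbled: 2 out of 4 → fraction 1/2
Expected count = 1/2 × 56 = 28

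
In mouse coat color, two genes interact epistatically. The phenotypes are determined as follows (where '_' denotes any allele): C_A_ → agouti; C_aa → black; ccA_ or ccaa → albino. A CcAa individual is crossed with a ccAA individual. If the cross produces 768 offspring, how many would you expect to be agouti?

Cross: CcAa × ccAA — consider each gene separately:
C gene: Cc × cc → 2 Cc, 2 cc → 2 C_ : 2 cc (out of 4)
A gene: Aa × AA → 2 AA, 2 Aa → 4 A_ (out of 4)
Genotype classes (out of 4 × 4 = 16): C_A_ = 2×4 = 8; ccA_ = 2×4 = 8
Apply the phenotype rules: C_A_ (8) → agouti; ccA_ (8) → albino
Phenotype counts (out of 16): 8 agouti, 8 albino
agouti: 8 out of 16 → fraction 1/2
Expected count = 1/2 × 768 = 384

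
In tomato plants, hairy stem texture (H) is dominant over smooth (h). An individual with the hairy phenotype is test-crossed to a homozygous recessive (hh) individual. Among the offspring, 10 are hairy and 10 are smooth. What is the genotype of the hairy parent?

Test cross: ? × hh
Offspring: 10 hairy, 10 smooth — approximately 1:1.
A 1:1 ratio in a test cross indicates the unknown parent is heterozygous (Hh).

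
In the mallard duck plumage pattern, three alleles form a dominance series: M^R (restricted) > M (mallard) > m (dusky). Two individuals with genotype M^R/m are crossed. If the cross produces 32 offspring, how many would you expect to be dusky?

Cross: M^R/m × M^R/m
Allele dominance: M^R > M > m
Offspring genotypes: 1 M^R/M^R, 2 M^R/m, 1 m/m
Phenotype counts: 3 restricted, 1 dusky
dusky: 1 out of 4 → fraction 1/4
Expected count = 1/4 × 32 = 8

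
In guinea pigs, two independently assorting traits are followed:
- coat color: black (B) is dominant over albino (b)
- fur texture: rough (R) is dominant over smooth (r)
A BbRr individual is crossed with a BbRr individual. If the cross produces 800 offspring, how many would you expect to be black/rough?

Dihybrid cross BbRr × BbRr — consider each gene separately:
coat color: Bb × Bb → 1 BB, 2 Bb, 1 bb → 3 B_ : 1 bb (out of 4)
fur texture: Rr × Rr → 1 RR, 2 Rr, 1 rr → 3 R_ : 1 rr (out of 4)
Combine (counts out of 4 × 4 = 16): black/rough (B_R_) = 3×3 = 9; black/smooth (B_rr) = 3×1 = 3; albino/rough (bbR_) = 1×3 = 3; albino/smooth (bbrr) = 1×1 = 1
Phenotype counts (out of 16): 9 black/rough, 3 black/smooth, 3 albino/rough, 1 albino/smooth
black/rough: 9 out of 16 → fraction 9/16
Expected count = 9/16 × 800 = 450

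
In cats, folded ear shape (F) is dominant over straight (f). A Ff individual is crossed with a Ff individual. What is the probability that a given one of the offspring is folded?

Punnett square for Ff × Ff:
Offspring genotypes: 1 FF, 2 Ff, 1 ff
folded: 3, straight: 1
folded: 3 out of 4
Probability: 3/4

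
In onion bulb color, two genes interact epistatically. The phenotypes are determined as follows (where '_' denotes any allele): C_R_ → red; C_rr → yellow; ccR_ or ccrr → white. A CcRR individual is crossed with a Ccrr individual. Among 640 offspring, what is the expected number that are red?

Cross: CcRR × Ccrr — consider each gene separately:
C gene: Cc × Cc → 1 CC, 2 Cc, 1 cc → 3 C_ : 1 cc (out of 4)
R gene: RR × rr → 4 Rr → 4 R_ (out of 4)
Genotype classes (out of 4 × 4 = 16): C_R_ = 3×4 = 12; ccR_ = 1×4 = 4
Apply the phenotype rules: C_R_ (12) → red; ccR_ (4) → white
Phenotype counts (out of 16): 12 red, 4 white
red: 12 out of 16 → fraction 3/4
Expected count = 3/4 × 640 = 480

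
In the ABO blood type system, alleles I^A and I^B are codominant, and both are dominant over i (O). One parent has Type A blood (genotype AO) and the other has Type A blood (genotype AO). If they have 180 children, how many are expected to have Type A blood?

Cross: AO × AO
Possible offspring genotypes: 1 AA, 2 AO, 1 OO
Blood type counts: 3 Type A, 1 Type O
Probability of Type A: 3/4
Expected count = 3/4 × 180 = 135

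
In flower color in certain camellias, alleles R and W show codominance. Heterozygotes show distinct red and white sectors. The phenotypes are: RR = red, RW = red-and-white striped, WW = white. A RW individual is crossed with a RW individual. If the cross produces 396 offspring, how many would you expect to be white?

Punnett square for RW × RW:
Offspring genotypes: 1 RR, 2 RW, 1 WW
Phenotype counts: 1 red, 2 red-and-white striped, 1 white
white: 1 out of 4 → fraction 1/4
Expected count = 1/4 × 396 = 99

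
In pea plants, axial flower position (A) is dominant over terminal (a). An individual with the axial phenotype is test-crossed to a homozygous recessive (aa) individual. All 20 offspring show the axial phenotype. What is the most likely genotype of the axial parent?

Test cross: ? × aa
All offspring are axial.
If the unknown parent were heterozygous (Aa), about half of 20 offspring would be terminal; none are. The unknown parent is most likely homozygous dominant (AA).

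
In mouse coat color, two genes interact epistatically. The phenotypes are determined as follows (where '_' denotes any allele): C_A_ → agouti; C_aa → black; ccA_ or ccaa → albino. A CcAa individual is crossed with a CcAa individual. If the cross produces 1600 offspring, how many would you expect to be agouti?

Cross: CcAa × CcAa — consider each gene separately:
C gene: Cc × Cc → 1 CC, 2 Cc, 1 cc → 3 C_ : 1 cc (out of 4)
A gene: Aa × Aa → 1 AA, 2 Aa, 1 aa → 3 A_ : 1 aa (out of 4)
Genotype classes (out of 4 × 4 = 16): C_A_ = 3×3 = 9; C_aa = 3×1 = 3; ccA_ = 1×3 = 3; ccaa = 1×1 = 1
Apply the phenotype rules: C_A_ (9) → agouti; C_aa (3) → black; ccA_ (3) + ccaa (1) → albino
Phenotype counts (out of 16): 9 agouti, 3 black, 4 albino
agouti: 9 out of 16 → fraction 9/16
Expected count = 9/16 × 1600 = 900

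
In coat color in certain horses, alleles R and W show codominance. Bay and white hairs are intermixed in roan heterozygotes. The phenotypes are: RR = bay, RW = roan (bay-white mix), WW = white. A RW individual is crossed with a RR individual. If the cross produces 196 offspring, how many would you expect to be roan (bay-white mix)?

Punnett square for RW × RR:
Offspring genotypes: 2 RR, 2 RW
Phenotype counts: 2 bay, 2 roan (bay-white mix)
roan (bay-white mix): 2 out of 4 → fraction 1/2
Expected count = 1/2 × 196 = 98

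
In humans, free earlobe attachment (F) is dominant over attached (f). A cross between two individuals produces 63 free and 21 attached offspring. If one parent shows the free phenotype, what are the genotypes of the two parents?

Observed offspring: 63 free, 21 attached
The observed ratio simplifies to 3:1. Attached (ff) offspring appear, so each parent must contribute one f allele. The parent stated to show free carries F, so it is Ff. The other parent is then either Ff or ff: Ff × ff would give a 1:1 split, whereas Ff × Ff gives 3:1 — matching the data. So both parents are heterozygous (Ff × Ff).
Parent genotypes: Ff × Ff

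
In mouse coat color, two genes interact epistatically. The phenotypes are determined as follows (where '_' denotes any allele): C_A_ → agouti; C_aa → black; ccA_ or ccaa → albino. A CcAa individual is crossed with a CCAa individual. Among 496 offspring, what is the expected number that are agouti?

Cross: CcAa × CCAa — consider each gene separately:
C gene: Cc × CC → 2 CC, 2 Cc → 4 C_ (out of 4)
A gene: Aa × Aa → 1 AA, 2 Aa, 1 aa → 3 A_ : 1 aa (out of 4)
Genotype classes (out of 4 × 4 = 16): C_A_ = 4×3 = 12; C_aa = 4×1 = 4
Apply the phenotype rules: C_A_ (12) → agouti; C_aa (4) → black
Phenotype counts (out of 16): 12 agouti, 4 black
agouti: 12 out of 16 → fraction 3/4
Expected count = 3/4 × 496 = 372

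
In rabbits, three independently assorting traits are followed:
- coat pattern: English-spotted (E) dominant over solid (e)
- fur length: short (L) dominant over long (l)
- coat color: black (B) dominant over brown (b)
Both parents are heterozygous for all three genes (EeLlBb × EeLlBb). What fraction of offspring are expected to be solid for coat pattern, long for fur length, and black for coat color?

Trihybrid cross: EeLlBb × EeLlBb
Each trait segregates independently with a 3:1 phenotypic ratio, so each gene contributes 3/4 (dominant) or 1/4 (recessive).
Target: solid (coat pattern), long (fur length), black (coat color)
Probability = product of independent per-trait probabilities
= 1/4 × 1/4 × 3/4 = 3/64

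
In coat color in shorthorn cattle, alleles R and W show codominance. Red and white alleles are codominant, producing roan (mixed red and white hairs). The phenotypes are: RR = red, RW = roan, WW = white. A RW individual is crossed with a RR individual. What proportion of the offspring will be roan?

Punnett square for RW × RR:
Offspring genotypes: 2 RR, 2 RW
Phenotype counts: 2 red, 2 roan
roan: 2 out of 4
Probability: 2/4 = 1/2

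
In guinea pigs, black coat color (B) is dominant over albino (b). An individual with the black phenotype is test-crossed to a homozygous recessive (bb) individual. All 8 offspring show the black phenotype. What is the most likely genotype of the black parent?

Test cross: ? × bb
All offspring are black.
If the unknown parent were heterozygous (Bb), about half of 8 offspring would be albino; none are. The unknown parent is most likely homozygous dominant (BB).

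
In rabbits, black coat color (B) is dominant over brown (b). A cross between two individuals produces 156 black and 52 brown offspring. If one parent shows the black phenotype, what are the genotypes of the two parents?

Observed offspring: 156 black, 52 brown
The observed ratio simplifies to 3:1. Brown (bb) offspring appear, so each parent must contribute one b allele. The parent stated to show black carries B, so it is Bb. The other parent is then either Bb or bb: Bb × bb would give a 1:1 split, whereas Bb × Bb gives 3:1 — matching the data. So both parents are heterozygous (Bb × Bb).
Parent genotypes: Bb × Bb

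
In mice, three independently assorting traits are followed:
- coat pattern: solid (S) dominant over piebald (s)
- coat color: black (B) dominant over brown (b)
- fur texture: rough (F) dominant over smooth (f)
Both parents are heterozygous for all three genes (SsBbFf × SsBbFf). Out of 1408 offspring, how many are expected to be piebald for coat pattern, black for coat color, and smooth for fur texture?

Trihybrid cross: SsBbFf × SsBbFf
Each trait segregates independently with a 3:1 phenotypic ratio, so each gene contributes 3/4 (dominant) or 1/4 (recessive).
Target: piebald (coat pattern), black (coat color), smooth (fur texture)
Probability = product of independent per-trait probabilities
= 1/4 × 3/4 × 1/4 = 3/64
Expected count = 3/64 × 1408 = 66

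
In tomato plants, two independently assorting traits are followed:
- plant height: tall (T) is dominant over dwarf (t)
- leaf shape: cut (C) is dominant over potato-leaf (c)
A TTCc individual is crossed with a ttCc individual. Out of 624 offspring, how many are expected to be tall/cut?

Dihybrid cross TTCc × ttCc — consider each gene separately:
plant height: TT × tt → 4 Tt → 4 T_ (out of 4)
leaf shape: Cc × Cc → 1 CC, 2 Cc, 1 cc → 3 C_ : 1 cc (out of 4)
Combine (counts out of 4 × 4 = 16): tall/cut (T_C_) = 4×3 = 12; tall/potato-leaf (T_cc) = 4×1 = 4
Phenotype counts (out of 16): 12 tall/cut, 4 tall/potato-leaf
tall/cut: 12 out of 16 → fraction 3/4
Expected count = 3/4 × 624 = 468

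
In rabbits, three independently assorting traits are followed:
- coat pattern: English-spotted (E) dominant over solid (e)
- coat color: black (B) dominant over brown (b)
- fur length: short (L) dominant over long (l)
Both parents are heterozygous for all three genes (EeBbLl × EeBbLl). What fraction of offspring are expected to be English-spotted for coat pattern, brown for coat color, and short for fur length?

Trihybrid cross: EeBbLl × EeBbLl
Each trait segregates independently with a 3:1 phenotypic ratio, so each gene contributes 3/4 (dominant) or 1/4 (recessive).
Target: English-spotted (coat pattern), brown (coat color), short (fur length)
Probability = product of independent per-trait probabilities
= 3/4 × 1/4 × 3/4 = 9/64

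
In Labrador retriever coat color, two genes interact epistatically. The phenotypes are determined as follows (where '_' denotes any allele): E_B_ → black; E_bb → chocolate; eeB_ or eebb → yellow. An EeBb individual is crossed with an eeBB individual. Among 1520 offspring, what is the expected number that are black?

Cross: EeBb × eeBB — consider each gene separately:
E gene: Ee × ee → 2 Ee, 2 ee → 2 E_ : 2 ee (out of 4)
B gene: Bb × BB → 2 BB, 2 Bb → 4 B_ (out of 4)
Genotype classes (out of 4 × 4 = 16): E_B_ = 2×4 = 8; eeB_ = 2×4 = 8
Apply the phenotype rules: E_B_ (8) → black; eeB_ (8) → yellow
Phenotype counts (out of 16): 8 black, 8 yellow
black: 8 out of 16 → fraction 1/2
Expected count = 1/2 × 1520 = 760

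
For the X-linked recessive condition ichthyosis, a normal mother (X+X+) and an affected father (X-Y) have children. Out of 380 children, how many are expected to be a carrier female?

Cross: X+X+ × X-Y
Offspring: 2 X+X-, 2 X+Y
Probability of a carrier female: 2/4 = 1/2
Expected count = 1/2 × 380 = 190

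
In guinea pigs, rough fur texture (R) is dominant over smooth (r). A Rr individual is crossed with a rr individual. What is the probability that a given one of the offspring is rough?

Punnett square for Rr × rr:
Offspring genotypes: 2 Rr, 2 rr
rough: 2, smooth: 2
rough: 2 out of 4
Probability: 2/4 = 1/2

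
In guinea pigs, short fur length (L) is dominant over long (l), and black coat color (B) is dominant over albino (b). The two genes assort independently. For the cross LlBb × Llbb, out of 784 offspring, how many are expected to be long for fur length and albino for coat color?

Dihybrid cross LlBb × Llbb — consider each gene separately:
fur length: Ll × Ll → 1 LL, 2 Ll, 1 ll → 3 L_ : 1 ll (out of 4)
coat color: Bb × bb → 2 Bb, 2 bb → 2 B_ : 2 bb (out of 4)
Looking for: long (ll) and albino (bb)
P(long) = 1/4, P(albino) = 2/4
P(both) = 1/4 × 2/4 = 2/16 = 1/8
Expected count = 1/8 × 784 = 98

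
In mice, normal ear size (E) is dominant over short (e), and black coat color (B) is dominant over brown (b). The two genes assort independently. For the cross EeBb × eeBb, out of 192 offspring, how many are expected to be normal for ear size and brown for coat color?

Dihybrid cross EeBb × eeBb — consider each gene separately:
ear size: Ee × ee → 2 Ee, 2 ee → 2 E_ : 2 ee (out of 4)
coat color: Bb × Bb → 1 BB, 2 Bb, 1 bb → 3 B_ : 1 bb (out of 4)
Looking for: normal (E_) and brown (bb)
P(normal) = 2/4, P(brown) = 1/4
P(both) = 2/4 × 1/4 = 2/16 = 1/8
Expected count = 1/8 × 192 = 24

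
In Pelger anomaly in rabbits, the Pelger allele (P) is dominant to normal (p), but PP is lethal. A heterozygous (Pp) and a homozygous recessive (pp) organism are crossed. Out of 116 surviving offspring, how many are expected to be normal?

Cross: Pp × pp
Punnett square offspring (before lethality): 2 Pp, 2 pp
No PP offspring are produced in this cross.
normal: 2 out of 4 → fraction 1/2
Expected count = 1/2 × 116 = 58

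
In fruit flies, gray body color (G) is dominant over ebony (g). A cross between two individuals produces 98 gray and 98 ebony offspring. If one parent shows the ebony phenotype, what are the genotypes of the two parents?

Observed offspring: 98 gray, 98 ebony
The observed ratio simplifies to 1:1. One parent shows ebony, so its genotype must be gg. A 1:1 offspring split requires the other parent to be heterozygous (Gg).
Parent genotypes: gg × Gg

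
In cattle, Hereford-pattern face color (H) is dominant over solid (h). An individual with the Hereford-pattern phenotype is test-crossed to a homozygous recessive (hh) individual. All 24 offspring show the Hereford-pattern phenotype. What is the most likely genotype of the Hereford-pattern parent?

Test cross: ? × hh
All offspring are Hereford-pattern.
If the unknown parent were heterozygous (Hh), about half of 24 offspring would be solid; none are. The unknown parent is most likely homozygous dominant (HH).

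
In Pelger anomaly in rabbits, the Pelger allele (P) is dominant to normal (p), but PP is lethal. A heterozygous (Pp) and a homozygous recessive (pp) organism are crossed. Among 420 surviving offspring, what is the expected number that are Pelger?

Cross: Pp × pp
Punnett square offspring (before lethality): 2 Pp, 2 pp
No PP offspring are produced in this cross.
Pelger: 2 out of 4 → fraction 1/2
Expected count = 1/2 × 420 = 210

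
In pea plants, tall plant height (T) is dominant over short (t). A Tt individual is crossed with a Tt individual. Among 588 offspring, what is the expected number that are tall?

Punnett square for Tt × Tt:
Offspring genotypes: 1 TT, 2 Tt, 1 tt
tall: 3, short: 1
tall: 3 out of 4 → fraction 3/4
Expected count = 3/4 × 588 = 441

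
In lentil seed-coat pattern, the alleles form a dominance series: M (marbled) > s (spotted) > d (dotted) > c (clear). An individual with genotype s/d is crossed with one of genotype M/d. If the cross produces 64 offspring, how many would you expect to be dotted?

Cross: s/d × M/d
Allele dominance: M > s > d > c
Offspring genotypes: 1 M/s, 1 s/d, 1 M/d, 1 d/d
Phenotype counts: 2 marbled, 1 spotted, 1 dotted
dotted: 1 out of 4 → fraction 1/4
Expected count = 1/4 × 64 = 16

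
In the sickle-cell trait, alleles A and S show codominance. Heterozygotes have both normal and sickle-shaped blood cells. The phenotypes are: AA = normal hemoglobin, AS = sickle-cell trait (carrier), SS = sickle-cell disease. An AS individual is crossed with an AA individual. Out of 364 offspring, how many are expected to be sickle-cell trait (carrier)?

Punnett square for AS × AA:
Offspring genotypes: 2 AA, 2 AS
Phenotype counts: 2 normal hemoglobin, 2 sickle-cell trait (carrier)
sickle-cell trait (carrier): 2 out of 4 → fraction 1/2
Expected count = 1/2 × 364 = 182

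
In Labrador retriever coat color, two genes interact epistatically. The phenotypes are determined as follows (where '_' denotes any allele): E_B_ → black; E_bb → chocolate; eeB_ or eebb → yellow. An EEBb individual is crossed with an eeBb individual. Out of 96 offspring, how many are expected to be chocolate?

Cross: EEBb × eeBb — consider each gene separately:
E gene: EE × ee → 4 Ee → 4 E_ (out of 4)
B gene: Bb × Bb → 1 BB, 2 Bb, 1 bb → 3 B_ : 1 bb (out of 4)
Genotype classes (out of 4 × 4 = 16): E_B_ = 4×3 = 12; E_bb = 4×1 = 4
Apply the phenotype rules: E_B_ (12) → black; E_bb (4) → chocolate
Phenotype counts (out of 16): 12 black, 4 chocolate
chocolate: 4 out of 16 → fraction 1/4
Expected count = 1/4 × 96 = 24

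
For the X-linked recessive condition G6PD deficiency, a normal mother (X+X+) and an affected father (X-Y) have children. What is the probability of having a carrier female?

Cross: X+X+ × X-Y
Offspring: 2 X+X-, 2 X+Y
Probability of a carrier female: 2/4 = 1/2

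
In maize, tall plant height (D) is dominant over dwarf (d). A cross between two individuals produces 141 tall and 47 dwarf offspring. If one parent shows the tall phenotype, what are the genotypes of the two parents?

Observed offspring: 141 tall, 47 dwarf
The observed ratio simplifies to 3:1. Dwarf (dd) offspring appear, so each parent must contribute one d allele. The parent stated to show tall carries D, so it is Dd. The other parent is then either Dd or dd: Dd × dd would give a 1:1 split, whereas Dd × Dd gives 3:1 — matching the data. So both parents are heterozygous (Dd × Dd).
Parent genotypes: Dd × Dd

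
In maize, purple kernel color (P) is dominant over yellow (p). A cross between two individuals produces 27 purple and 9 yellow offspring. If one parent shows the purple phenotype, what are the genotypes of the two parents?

Observed offspring: 27 purple, 9 yellow
The observed ratio simplifies to 3:1. Yellow (pp) offspring appear, so each parent must contribute one p allele. The parent stated to show purple carries P, so it is Pp. The other parent is then either Pp or pp: Pp × pp would give a 1:1 split, whereas Pp × Pp gives 3:1 — matching the data. So both parents are heterozygous (Pp × Pp).
Parent genotypes: Pp × Pp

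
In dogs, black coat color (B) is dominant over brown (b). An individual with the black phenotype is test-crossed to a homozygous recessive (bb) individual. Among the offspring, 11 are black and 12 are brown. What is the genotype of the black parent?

Test cross: ? × bb
Offspring: 11 black, 12 brown — approximately 1:1.
A 1:1 ratio in a test cross indicates the unknown parent is heterozygous (Bb).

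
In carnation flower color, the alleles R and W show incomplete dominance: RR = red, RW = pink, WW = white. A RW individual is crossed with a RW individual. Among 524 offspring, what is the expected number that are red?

Punnett square for RW × RW:
Offspring genotypes: 1 RR, 2 RW, 1 WW
Phenotype counts: 1 red, 2 pink, 1 white
red: 1 out of 4 → fraction 1/4
Expected count = 1/4 × 524 = 131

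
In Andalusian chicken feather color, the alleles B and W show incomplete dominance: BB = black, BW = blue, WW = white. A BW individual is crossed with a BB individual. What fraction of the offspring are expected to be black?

Punnett square for BW × BB:
Offspring genotypes: 2 BB, 2 BW
Phenotype counts: 2 black, 2 blue
black: 2 out of 4
Probability: 2/4 = 1/2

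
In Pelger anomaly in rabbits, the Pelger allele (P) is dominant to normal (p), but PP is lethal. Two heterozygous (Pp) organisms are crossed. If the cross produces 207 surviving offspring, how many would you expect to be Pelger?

Cross: Pp × Pp
Punnett square offspring (before lethality): 1 PP, 2 Pp, 1 pp
The PP genotype is lethal (embryos die); surviving offspring: 2 Pp, 1 pp
Pelger: 2 out of 3 → fraction 2/3
Expected count = 2/3 × 207 = 138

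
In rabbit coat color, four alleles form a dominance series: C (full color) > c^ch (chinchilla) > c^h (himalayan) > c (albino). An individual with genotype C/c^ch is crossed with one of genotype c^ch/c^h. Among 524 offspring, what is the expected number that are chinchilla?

Cross: C/c^ch × c^ch/c^h
Allele dominance: C > c^ch > c^h > c
Offspring genotypes: 1 C/c^ch, 1 C/c^h, 1 c^ch/c^ch, 1 c^ch/c^h
Phenotype counts: 2 full color, 2 chinchilla
chinchilla: 2 out of 4 → fraction 1/2
Expected count = 1/2 × 524 = 262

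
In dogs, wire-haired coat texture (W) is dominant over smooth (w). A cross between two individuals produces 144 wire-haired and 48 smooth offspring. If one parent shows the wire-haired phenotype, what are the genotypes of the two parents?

Observed offspring: 144 wire-haired, 48 smooth
The observed ratio simplifies to 3:1. Smooth (ww) offspring appear, so each parent must contribute one w allele. The parent stated to show wire-haired carries W, so it is Ww. The other parent is then either Ww or ww: Ww × ww would give a 1:1 split, whereas Ww × Ww gives 3:1 — matching the data. So both parents are heterozygous (Ww × Ww).
Parent genotypes: Ww × Ww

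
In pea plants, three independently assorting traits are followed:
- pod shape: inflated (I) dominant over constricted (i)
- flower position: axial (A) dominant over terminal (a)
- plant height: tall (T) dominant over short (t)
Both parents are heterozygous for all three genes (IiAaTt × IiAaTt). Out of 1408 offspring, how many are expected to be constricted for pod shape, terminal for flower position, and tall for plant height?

Trihybrid cross: IiAaTt × IiAaTt
Each trait segregates independently with a 3:1 phenotypic ratio, so each gene contributes 3/4 (dominant) or 1/4 (recessive).
Target: constricted (pod shape), terminal (flower position), tall (plant height)
Probability = product of independent per-trait probabilities
= 1/4 × 1/4 × 3/4 = 3/64
Expected count = 3/64 × 1408 = 66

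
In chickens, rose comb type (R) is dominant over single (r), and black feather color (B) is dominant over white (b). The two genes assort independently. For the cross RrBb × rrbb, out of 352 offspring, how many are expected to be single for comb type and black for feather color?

Dihybrid cross RrBb × rrbb — consider each gene separately:
comb type: Rr × rr → 2 Rr, 2 rr → 2 R_ : 2 rr (out of 4)
feather color: Bb × bb → 2 Bb, 2 bb → 2 B_ : 2 bb (out of 4)
Looking for: single (rr) and black (B_)
P(single) = 2/4, P(black) = 2/4
P(both) = 2/4 × 2/4 = 4/16 = 1/4
Expected count = 1/4 × 352 = 88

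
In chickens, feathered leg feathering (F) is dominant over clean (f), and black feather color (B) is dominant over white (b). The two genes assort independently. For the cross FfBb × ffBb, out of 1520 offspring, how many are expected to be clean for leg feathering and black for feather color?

Dihybrid cross FfBb × ffBb — consider each gene separately:
leg feathering: Ff × ff → 2 Ff, 2 ff → 2 F_ : 2 ff (out of 4)
feather color: Bb × Bb → 1 BB, 2 Bb, 1 bb → 3 B_ : 1 bb (out of 4)
Looking for: clean (ff) and black (B_)
P(clean) = 2/4, P(black) = 3/4
P(both) = 2/4 × 3/4 = 6/16 = 3/8
Expected count = 3/8 × 1520 = 570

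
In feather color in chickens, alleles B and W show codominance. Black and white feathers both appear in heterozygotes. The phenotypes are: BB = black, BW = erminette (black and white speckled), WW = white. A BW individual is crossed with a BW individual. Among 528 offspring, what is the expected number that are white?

Punnett square for BW × BW:
Offspring genotypes: 1 BB, 2 BW, 1 WW
Phenotype counts: 1 black, 2 erminette (black and white speckled), 1 white
white: 1 out of 4 → fraction 1/4
Expected count = 1/4 × 528 = 132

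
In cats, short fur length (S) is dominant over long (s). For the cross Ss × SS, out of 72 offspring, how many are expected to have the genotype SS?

Punnett square for Ss × SS:
Offspring genotypes: 2 SS, 2 Ss
Total offspring: 4
Count with target: 2
Probability: 2/4 = 1/2
Expected count = 1/2 × 72 = 36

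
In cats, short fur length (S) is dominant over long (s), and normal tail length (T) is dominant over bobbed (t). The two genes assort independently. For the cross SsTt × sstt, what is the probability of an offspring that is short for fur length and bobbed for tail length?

Dihybrid cross SsTt × sstt — consider each gene separately:
fur length: Ss × ss → 2 Ss, 2 ss → 2 S_ : 2 ss (out of 4)
tail length: Tt × tt → 2 Tt, 2 tt → 2 T_ : 2 tt (out of 4)
Looking for: short (S_) and bobbed (tt)
P(short) = 2/4, P(bobbed) = 2/4
P(both) = 2/4 × 2/4 = 4/16 = 1/4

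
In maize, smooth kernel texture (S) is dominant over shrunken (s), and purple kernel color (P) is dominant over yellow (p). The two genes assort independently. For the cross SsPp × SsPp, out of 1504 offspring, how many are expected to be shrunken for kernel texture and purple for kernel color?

Dihybrid cross SsPp × SsPp — consider each gene separately:
kernel texture: Ss × Ss → 1 SS, 2 Ss, 1 ss → 3 S_ : 1 ss (out of 4)
kernel color: Pp × Pp → 1 PP, 2 Pp, 1 pp → 3 P_ : 1 pp (out of 4)
Looking for: shrunken (ss) and purple (P_)
P(shrunken) = 1/4, P(purple) = 3/4
P(both) = 1/4 × 3/4 = 3/16
Expected count = 3/16 × 1504 = 282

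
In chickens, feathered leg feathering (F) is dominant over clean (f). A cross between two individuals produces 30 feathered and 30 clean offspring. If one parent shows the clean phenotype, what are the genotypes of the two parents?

Observed offspring: 30 feathered, 30 clean
The observed ratio simplifies to 1:1. One parent shows clean, so its genotype must be ff. A 1:1 offspring split requires the other parent to be heterozygous (Ff).
Parent genotypes: ff × Ff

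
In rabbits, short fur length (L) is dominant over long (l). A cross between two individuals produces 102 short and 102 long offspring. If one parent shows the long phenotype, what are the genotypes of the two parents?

Observed offspring: 102 short, 102 long
The observed ratio simplifies to 1:1. One parent shows long, so its genotype must be ll. A 1:1 offspring split requires the other parent to be heterozygous (Ll).
Parent genotypes: ll × Ll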